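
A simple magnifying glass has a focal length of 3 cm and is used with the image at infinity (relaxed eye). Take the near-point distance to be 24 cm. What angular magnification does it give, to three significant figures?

8.00

M = D/f = 24/3 = 8.000.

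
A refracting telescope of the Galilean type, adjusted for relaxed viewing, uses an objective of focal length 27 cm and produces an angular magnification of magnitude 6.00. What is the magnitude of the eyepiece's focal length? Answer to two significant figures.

4.5 cm

|M| = f_obj/|f_eye|, so |f_eye| = f_obj/|M| = 27/6.0 = 4.500 cm.
(The eyepiece is diverging, so its signed focal length is -4.500 cm.)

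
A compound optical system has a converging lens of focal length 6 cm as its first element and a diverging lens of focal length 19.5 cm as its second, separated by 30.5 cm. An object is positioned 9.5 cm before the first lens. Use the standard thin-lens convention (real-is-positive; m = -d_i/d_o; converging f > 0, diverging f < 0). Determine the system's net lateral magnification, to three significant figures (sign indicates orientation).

-0.992

Applying the thin-lens equation to the first lens, 1/6 = 1/9.5 + 1/d_i1, which gives d_i1 = 16.286 cm.
Its lateral magnification is m_1 = -d_i1/d_o1 = -(16.286)/9.5 = -1.7143.
That image sits 14.214 cm in front of the second lens, so d_o2 = 14.214 cm.
Applying the thin-lens equation again with f_2 = -19.5 cm and d_o2 = 14.214 cm gives d_i2 = -8.221 cm.
m_2 = -(-8.221)/(14.214) = 0.5784.
Overall magnification: m = m_1 m_2 = -0.9915.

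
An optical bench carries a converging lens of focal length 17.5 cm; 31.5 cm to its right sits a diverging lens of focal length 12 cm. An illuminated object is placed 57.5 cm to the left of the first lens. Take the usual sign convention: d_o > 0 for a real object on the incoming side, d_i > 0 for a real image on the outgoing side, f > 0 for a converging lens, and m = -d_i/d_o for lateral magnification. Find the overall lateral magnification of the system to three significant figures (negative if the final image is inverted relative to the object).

Applying the thin-lens equation to the first lens, 1/17.5 = 1/57.5 + 1/d_i1, which gives d_i1 = 25.156 cm.
Its lateral magnification is m_1 = -d_i1/d_o1 = -(25.156)/57.5 = -0.4375.
The intermediate image is 25.156 cm to the right of lens 1, so d_o2 = L - d_i1 = 31.5 - 25.156 = 6.344 cm.
Applying the thin-lens equation again with f_2 = -12 cm and d_o2 = 6.344 cm gives d_i2 = -4.150 cm.
m_2 = -(-4.150)/(6.344) = 0.6542.
Total m = m_1 x m_2 = (-0.4375)(0.6542) = -0.2862.

-0.286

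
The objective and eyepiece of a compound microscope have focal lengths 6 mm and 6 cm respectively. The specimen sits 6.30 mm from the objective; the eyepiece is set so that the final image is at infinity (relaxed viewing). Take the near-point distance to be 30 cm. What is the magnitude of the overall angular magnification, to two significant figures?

Convert to cm: f_obj = 6 mm = 0.6 cm; d_o = 6.30 mm = 0.63 cm.
Objective: 1/d_i = 1/f_obj - 1/d_o = 1/0.6 - 1/0.63 = 0.07937 cm^-1, so d_i = 12.600 cm.
m_obj = -d_i/d_o = -12.600/0.63 = -20.000.
Eyepiece angular magnification (image at infinity): M_eye = D/f_e = 30/6 = 5.000.
Overall M = m_obj x M_eye = (-20.000)(5.000) = -100.00.
|M| = 100.00.

100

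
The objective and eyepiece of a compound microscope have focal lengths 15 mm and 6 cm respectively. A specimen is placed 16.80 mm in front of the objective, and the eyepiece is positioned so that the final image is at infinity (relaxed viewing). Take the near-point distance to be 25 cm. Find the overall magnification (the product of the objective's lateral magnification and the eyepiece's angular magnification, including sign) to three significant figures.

Convert to cm: f_obj = 15 mm = 1.5 cm; d_o = 16.80 mm = 1.68 cm.
Objective: 1/d_i = 1/f_obj - 1/d_o = 1/1.5 - 1/1.68 = 0.07143 cm^-1, so d_i = 14.000 cm.
m_obj = -d_i/d_o = -14.000/1.68 = -8.333.
Eyepiece angular magnification (image at infinity): M_eye = D/f_e = 25/6 = 4.167.
Overall M = m_obj x M_eye = (-8.333)(4.167) = -34.72.

-34.7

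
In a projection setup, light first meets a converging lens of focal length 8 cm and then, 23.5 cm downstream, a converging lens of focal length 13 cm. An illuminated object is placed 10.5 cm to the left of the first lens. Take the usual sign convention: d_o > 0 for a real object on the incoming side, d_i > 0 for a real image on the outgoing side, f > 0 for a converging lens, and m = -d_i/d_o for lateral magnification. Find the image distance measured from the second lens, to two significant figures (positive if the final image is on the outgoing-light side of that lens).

Lens 1: 1/d_i1 = 1/f_1 - 1/d_o1 = 1/8 - 1/10.5 = 0.02976 cm^-1, so d_i1 = 33.600 cm.
This image would form 33.600 cm past lens 1, i.e. 10.100 cm beyond lens 2, so it is a virtual object for lens 2: d_o2 = 23.5 - 33.600 = -10.100 cm.
Lens 2: 1/d_i2 = 1/f_2 - 1/d_o2 = 1/13 - 1/(-10.100) = 0.17593 cm^-1, so d_i2 = 5.684 cm.

5.7 cm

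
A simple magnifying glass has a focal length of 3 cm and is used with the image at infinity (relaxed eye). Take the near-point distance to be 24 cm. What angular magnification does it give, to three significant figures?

M = D/f = 24/3 = 8.000.

8.00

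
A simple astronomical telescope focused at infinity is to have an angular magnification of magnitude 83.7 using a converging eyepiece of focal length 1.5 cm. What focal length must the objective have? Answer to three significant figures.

126 cm

|M| = f_obj/|f_eye|, so f_obj = |M| x |f_eye| = 83.7 x 1.5 = 125.550 cm.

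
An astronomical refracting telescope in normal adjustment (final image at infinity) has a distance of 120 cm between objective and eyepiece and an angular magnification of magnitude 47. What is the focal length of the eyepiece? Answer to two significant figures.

2.5 cm

In normal adjustment the tube length equals f_obj + f_eye and |M| = f_obj/f_eye.
So f_obj = 47 f_eye and 47 f_eye + f_eye = 120 cm, giving f_eye = 120/48 = 2.500 cm and f_obj = 117.500 cm.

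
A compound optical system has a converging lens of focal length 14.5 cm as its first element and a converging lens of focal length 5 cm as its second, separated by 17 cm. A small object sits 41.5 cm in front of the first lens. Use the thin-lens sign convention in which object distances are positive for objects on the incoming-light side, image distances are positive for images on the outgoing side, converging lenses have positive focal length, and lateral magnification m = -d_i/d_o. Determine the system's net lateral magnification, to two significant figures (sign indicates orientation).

First lens: d_i1 = 1/(1/14.5 - 1/41.5) = 22.287 cm.
m_1 = -(22.287)/41.5 = -0.5370.
This image would form 22.287 cm past lens 1, i.e. 5.287 cm beyond lens 2, so it is a virtual object for lens 2: d_o2 = 17 - 22.287 = -5.287 cm.
Second lens: d_i2 = 1/(1/5 - 1/(-5.287)) = 2.570 cm.
m_2 = -(2.570)/(-5.287) = 0.4860.
Overall magnification: m = m_1 m_2 = -0.2610.

-0.26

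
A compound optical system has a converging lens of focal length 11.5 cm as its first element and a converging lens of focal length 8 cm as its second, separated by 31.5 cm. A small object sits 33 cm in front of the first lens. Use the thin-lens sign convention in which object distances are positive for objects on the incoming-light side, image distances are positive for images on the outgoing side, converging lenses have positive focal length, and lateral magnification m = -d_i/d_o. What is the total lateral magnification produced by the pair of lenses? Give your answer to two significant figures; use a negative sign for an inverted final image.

0.73

First lens: d_i1 = 1/(1/11.5 - 1/33) = 17.651 cm.
m_1 = -(17.651)/33 = -0.5349.
The intermediate image is 17.651 cm to the right of lens 1, so d_o2 = L - d_i1 = 31.5 - 17.651 = 13.849 cm.
Second lens: d_i2 = 1/(1/8 - 1/(13.849)) = 18.942 cm.
m_2 = -(18.942)/(13.849) = -1.3678.
The system's lateral magnification is m_1 m_2 = (-0.5349)(-1.3678) = 0.7316.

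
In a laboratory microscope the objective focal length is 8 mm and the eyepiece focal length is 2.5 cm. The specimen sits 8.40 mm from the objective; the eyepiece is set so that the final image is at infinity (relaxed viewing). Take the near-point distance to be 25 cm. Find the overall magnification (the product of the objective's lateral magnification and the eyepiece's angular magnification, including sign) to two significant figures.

Convert to cm: f_obj = 8 mm = 0.8 cm; d_o = 8.40 mm = 0.84 cm.
Objective: 1/d_i = 1/f_obj - 1/d_o = 1/0.8 - 1/0.84 = 0.05952 cm^-1, so d_i = 16.800 cm.
m_obj = -d_i/d_o = -16.800/0.84 = -20.000.
Eyepiece angular magnification (image at infinity): M_eye = D/f_e = 25/2.5 = 10.000.
Overall M = m_obj x M_eye = (-20.000)(10.000) = -200.00.

-200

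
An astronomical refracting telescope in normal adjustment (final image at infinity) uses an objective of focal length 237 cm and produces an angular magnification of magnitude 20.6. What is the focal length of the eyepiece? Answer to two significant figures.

|M| = f_obj/f_eye, so f_eye = f_obj/|M| = 237/20.6 = 11.505 cm.

12 cm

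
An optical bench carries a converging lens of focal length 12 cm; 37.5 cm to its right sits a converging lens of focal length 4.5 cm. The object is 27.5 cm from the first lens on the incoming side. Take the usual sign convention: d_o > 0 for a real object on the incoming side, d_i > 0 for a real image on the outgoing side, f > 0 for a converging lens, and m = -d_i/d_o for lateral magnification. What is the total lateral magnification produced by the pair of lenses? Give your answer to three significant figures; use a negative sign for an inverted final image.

0.298

First lens: d_i1 = 1/(1/12 - 1/27.5) = 21.290 cm.
m_1 = -(21.290)/27.5 = -0.7742.
That image sits 16.210 cm in front of the second lens, so d_o2 = 16.210 cm.
Second lens: d_i2 = 1/(1/4.5 - 1/(16.210)) = 6.229 cm.
m_2 = -(6.229)/(16.210) = -0.3843.
Total m = m_1 x m_2 = (-0.7742)(-0.3843) = 0.2975.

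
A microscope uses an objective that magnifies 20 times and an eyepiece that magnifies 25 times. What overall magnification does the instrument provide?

The overall magnification of a compound microscope is the product of the objective and eyepiece magnifications:
M = M_obj x M_eye = 20 x 25 = 500.

500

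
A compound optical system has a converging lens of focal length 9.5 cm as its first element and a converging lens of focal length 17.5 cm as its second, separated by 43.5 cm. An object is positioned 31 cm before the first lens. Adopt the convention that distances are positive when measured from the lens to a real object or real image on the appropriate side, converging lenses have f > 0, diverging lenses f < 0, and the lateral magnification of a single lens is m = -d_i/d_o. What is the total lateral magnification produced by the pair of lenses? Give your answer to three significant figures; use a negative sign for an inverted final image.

First lens: d_i1 = 1/(1/9.5 - 1/31) = 13.698 cm.
m_1 = -(13.698)/31 = -0.4419.
That image sits 29.802 cm in front of the second lens, so d_o2 = 29.802 cm.
Second lens: d_i2 = 1/(1/17.5 - 1/(29.802)) = 42.394 cm.
m_2 = -(42.394)/(29.802) = -1.4225.
Total m = m_1 x m_2 = (-0.4419)(-1.4225) = 0.6285.

0.629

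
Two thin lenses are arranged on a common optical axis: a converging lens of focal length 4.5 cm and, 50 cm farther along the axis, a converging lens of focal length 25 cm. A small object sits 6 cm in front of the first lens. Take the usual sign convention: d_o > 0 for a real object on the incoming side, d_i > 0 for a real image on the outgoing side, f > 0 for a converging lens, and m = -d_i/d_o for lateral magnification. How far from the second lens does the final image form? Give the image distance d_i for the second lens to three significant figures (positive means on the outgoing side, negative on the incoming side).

Lens 1: 1/d_i1 = 1/f_1 - 1/d_o1 = 1/4.5 - 1/6 = 0.05556 cm^-1, so d_i1 = 18.000 cm.
The intermediate image is 18.000 cm to the right of lens 1, so d_o2 = L - d_i1 = 50 - 18.000 = 32.000 cm.
Lens 2: 1/d_i2 = 1/f_2 - 1/d_o2 = 1/25 - 1/(32.000) = 0.00875 cm^-1, so d_i2 = 114.286 cm.

114 cm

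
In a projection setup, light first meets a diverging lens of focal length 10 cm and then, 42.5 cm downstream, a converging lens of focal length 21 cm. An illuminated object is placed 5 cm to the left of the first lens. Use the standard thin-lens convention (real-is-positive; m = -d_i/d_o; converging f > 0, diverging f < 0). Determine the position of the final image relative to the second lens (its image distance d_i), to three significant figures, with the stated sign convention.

38.8 cm

First lens: d_i1 = 1/(1/(-10) - 1/5) = -3.333 cm.
With d_i1 < 0 the first image is virtual and lies on the object side; the object distance for lens 2 is d_o2 = 42.5 - (-3.333) = 45.833 cm.
Second lens: d_i2 = 1/(1/21 - 1/(45.833)) = 38.758 cm.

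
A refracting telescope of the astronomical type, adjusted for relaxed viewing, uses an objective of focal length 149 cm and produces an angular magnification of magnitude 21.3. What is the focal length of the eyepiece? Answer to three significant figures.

|M| = f_obj/f_eye, so f_eye = f_obj/|M| = 149/21.3 = 6.995 cm.

7.00 cm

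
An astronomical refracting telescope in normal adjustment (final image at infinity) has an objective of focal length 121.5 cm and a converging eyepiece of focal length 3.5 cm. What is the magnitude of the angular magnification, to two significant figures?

|M| = f_obj/|f_eye| = 121.5/3.5 = 34.714.

35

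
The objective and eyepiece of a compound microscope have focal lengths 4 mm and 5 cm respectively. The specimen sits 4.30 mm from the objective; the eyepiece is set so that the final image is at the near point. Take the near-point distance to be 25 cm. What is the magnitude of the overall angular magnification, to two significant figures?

80

Convert to cm: f_obj = 4 mm = 0.4 cm; d_o = 4.30 mm = 0.43 cm.
Objective: 1/d_i = 1/f_obj - 1/d_o = 1/0.4 - 1/0.43 = 0.17442 cm^-1, so d_i = 5.733 cm.
m_obj = -d_i/d_o = -5.733/0.43 = -13.333.
Eyepiece angular magnification (image at near point): M_eye = 1 + D/f_e = 1 + 25/5 = 6.000.
Overall M = m_obj x M_eye = (-13.333)(6.000) = -80.00.
|M| = 80.00.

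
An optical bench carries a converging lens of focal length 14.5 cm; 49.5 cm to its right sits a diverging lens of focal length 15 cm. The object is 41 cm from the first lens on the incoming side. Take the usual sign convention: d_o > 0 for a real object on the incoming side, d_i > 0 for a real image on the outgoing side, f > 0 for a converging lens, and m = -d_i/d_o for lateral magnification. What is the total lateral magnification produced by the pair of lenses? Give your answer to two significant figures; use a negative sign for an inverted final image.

-0.20

Lens 1: 1/d_i1 = 1/f_1 - 1/d_o1 = 1/14.5 - 1/41 = 0.04458 cm^-1, so d_i1 = 22.434 cm.
m_1 = -(22.434)/41 = -0.5472.
That image sits 27.066 cm in front of the second lens, so d_o2 = 27.066 cm.
Lens 2: 1/d_i2 = 1/f_2 - 1/d_o2 = 1/(-15) - 1/(27.066) = -0.10361 cm^-1, so d_i2 = -9.651 cm.
m_2 = -(-9.651)/(27.066) = 0.3566.
The system's lateral magnification is m_1 m_2 = (-0.5472)(0.3566) = -0.1951.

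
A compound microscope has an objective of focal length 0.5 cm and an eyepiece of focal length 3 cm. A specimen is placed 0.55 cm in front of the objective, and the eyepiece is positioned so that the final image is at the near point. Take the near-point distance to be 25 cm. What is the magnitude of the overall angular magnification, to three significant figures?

Objective: 1/d_i = 1/f_obj - 1/d_o = 1/0.5 - 1/0.55 = 0.18182 cm^-1, so d_i = 5.500 cm.
m_obj = -d_i/d_o = -5.500/0.55 = -10.000.
Eyepiece angular magnification (image at near point): M_eye = 1 + D/f_e = 1 + 25/3 = 9.333.
Overall M = m_obj x M_eye = (-10.000)(9.333) = -93.33.
|M| = 93.33.

93.3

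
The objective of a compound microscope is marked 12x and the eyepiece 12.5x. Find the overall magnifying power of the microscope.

The overall magnification of a compound microscope is the product of the objective and eyepiece magnifications:
M = M_obj x M_eye = 12 x 12.5 = 150.

150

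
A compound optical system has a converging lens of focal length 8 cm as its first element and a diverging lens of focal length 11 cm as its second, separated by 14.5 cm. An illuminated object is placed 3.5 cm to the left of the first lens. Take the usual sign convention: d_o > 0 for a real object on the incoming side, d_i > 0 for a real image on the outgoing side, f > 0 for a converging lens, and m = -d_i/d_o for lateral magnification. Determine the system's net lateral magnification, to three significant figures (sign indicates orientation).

Applying the thin-lens equation to the first lens, 1/8 = 1/3.5 + 1/d_i1, which gives d_i1 = -6.222 cm.
Its lateral magnification is m_1 = -d_i1/d_o1 = -(-6.222)/3.5 = 1.7778.
The intermediate image is virtual, 6.222 cm to the left of lens 1, so d_o2 = L - d_i1 = 14.5 - (-6.222) = 20.722 cm.
Applying the thin-lens equation again with f_2 = -11 cm and d_o2 = 20.722 cm gives d_i2 = -7.186 cm.
m_2 = -(-7.186)/(20.722) = 0.3468.
Overall magnification: m = m_1 m_2 = 0.6165.

0.616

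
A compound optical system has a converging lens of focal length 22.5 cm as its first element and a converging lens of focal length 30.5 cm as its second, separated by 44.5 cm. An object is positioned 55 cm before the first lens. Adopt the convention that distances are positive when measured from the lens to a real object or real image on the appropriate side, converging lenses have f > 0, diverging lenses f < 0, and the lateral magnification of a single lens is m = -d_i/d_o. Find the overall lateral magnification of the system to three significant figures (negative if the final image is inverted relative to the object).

Lens 1: 1/d_i1 = 1/f_1 - 1/d_o1 = 1/22.5 - 1/55 = 0.02626 cm^-1, so d_i1 = 38.077 cm.
m_1 = -(38.077)/55 = -0.6923.
That image sits 6.423 cm in front of the second lens, so d_o2 = 6.423 cm.
Lens 2: 1/d_i2 = 1/f_2 - 1/d_o2 = 1/30.5 - 1/(6.423) = -0.12290 cm^-1, so d_i2 = -8.137 cm.
m_2 = -(-8.137)/(6.423) = 1.2668.
The system's lateral magnification is m_1 m_2 = (-0.6923)(1.2668) = -0.8770.

-0.877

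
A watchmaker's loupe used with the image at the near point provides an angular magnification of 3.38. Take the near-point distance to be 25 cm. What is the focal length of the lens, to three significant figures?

10.5 cm

For the image at the near point, M = 1 + D/f.
f = D/(M - 1) = 25/(3.38 - 1) = 10.504 cm.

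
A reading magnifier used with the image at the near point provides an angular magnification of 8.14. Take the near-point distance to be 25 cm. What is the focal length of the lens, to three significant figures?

For the image at the near point, M = 1 + D/f.
f = D/(M - 1) = 25/(8.14 - 1) = 3.501 cm.

3.50 cm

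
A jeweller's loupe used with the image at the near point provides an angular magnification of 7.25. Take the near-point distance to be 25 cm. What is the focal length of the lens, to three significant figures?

4.00 cm

For the image at the near point, M = 1 + D/f.
f = D/(M - 1) = 25/(7.25 - 1) = 4.000 cm.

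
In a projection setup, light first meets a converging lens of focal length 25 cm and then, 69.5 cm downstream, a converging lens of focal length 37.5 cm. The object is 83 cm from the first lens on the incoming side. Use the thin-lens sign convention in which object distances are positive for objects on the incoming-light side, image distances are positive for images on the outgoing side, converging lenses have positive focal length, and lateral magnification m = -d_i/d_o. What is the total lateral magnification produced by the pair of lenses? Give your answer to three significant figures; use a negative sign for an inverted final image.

-4.28

Lens 1: 1/d_i1 = 1/f_1 - 1/d_o1 = 1/25 - 1/83 = 0.02795 cm^-1, so d_i1 = 35.776 cm.
m_1 = -(35.776)/83 = -0.4310.
Object distance for lens 2: d_o2 = 69.5 - 35.776 = 33.724 cm.
Lens 2: 1/d_i2 = 1/f_2 - 1/d_o2 = 1/37.5 - 1/(33.724) = -0.00299 cm^-1, so d_i2 = -334.932 cm.
m_2 = -(-334.932)/(33.724) = 9.9315.
Total m = m_1 x m_2 = (-0.4310)(9.9315) = -4.2808.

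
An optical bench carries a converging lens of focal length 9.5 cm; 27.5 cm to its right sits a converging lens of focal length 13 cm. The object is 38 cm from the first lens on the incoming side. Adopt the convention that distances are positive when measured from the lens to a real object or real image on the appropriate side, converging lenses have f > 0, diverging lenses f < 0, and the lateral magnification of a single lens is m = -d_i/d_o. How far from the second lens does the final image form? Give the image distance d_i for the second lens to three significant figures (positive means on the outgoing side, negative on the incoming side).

First lens: d_i1 = 1/(1/9.5 - 1/38) = 12.667 cm.
That image sits 14.833 cm in front of the second lens, so d_o2 = 14.833 cm.
Second lens: d_i2 = 1/(1/13 - 1/(14.833)) = 105.182 cm.

105 cm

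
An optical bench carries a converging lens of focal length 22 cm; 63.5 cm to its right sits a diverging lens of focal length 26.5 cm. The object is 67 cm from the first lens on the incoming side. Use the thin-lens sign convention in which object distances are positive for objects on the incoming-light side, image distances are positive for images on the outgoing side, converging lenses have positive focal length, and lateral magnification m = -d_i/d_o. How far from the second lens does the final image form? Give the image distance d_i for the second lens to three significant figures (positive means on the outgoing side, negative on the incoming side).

-14.2 cm

Applying the thin-lens equation to the first lens, 1/22 = 1/67 + 1/d_i1, which gives d_i1 = 32.756 cm.
That image sits 30.744 cm in front of the second lens, so d_o2 = 30.744 cm.
Applying the thin-lens equation again with f_2 = -26.5 cm and d_o2 = 30.744 cm gives d_i2 = -14.232 cm.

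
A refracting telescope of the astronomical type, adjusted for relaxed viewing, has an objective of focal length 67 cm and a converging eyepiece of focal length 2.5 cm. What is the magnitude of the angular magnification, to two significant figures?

27

|M| = f_obj/|f_eye| = 67/2.5 = 26.800.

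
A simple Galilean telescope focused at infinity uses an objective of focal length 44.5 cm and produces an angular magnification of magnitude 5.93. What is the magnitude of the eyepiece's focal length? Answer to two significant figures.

7.5 cm

|M| = f_obj/|f_eye|, so |f_eye| = f_obj/|M| = 44.5/5.93 = 7.504 cm.
(The eyepiece is diverging, so its signed focal length is -7.504 cm.)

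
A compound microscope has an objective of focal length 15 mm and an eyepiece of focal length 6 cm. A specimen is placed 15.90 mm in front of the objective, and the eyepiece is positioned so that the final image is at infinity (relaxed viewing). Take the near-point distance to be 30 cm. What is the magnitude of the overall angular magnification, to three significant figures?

83.3

Convert to cm: f_obj = 15 mm = 1.5 cm; d_o = 15.90 mm = 1.59 cm.
Objective: 1/d_i = 1/f_obj - 1/d_o = 1/1.5 - 1/1.59 = 0.03774 cm^-1, so d_i = 26.500 cm.
m_obj = -d_i/d_o = -26.500/1.59 = -16.667.
Eyepiece angular magnification (image at infinity): M_eye = D/f_e = 30/6 = 5.000.
Overall M = m_obj x M_eye = (-16.667)(5.000) = -83.33.
|M| = 83.33.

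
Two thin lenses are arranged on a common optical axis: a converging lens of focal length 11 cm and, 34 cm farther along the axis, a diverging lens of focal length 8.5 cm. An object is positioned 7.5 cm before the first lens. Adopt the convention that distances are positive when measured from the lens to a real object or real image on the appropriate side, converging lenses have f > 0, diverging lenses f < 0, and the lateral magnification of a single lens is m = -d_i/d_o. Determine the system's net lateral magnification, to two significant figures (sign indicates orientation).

0.40

First lens: d_i1 = 1/(1/11 - 1/7.5) = -23.571 cm.
m_1 = -(-23.571)/7.5 = 3.1429.
With d_i1 < 0 the first image is virtual and lies on the object side; the object distance for lens 2 is d_o2 = 34 - (-23.571) = 57.571 cm.
Second lens: d_i2 = 1/(1/(-8.5) - 1/(57.571)) = -7.406 cm.
m_2 = -(-7.406)/(57.571) = 0.1286.
The system's lateral magnification is m_1 m_2 = (3.1429)(0.1286) = 0.4043.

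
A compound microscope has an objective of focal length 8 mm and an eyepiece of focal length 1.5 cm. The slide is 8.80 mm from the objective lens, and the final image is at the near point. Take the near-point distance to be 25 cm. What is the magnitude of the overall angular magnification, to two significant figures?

180

Convert to cm: f_obj = 8 mm = 0.8 cm; d_o = 8.80 mm = 0.88 cm.
Objective: 1/d_i = 1/f_obj - 1/d_o = 1/0.8 - 1/0.88 = 0.11364 cm^-1, so d_i = 8.800 cm.
m_obj = -d_i/d_o = -8.800/0.88 = -10.000.
Eyepiece angular magnification (image at near point): M_eye = 1 + D/f_e = 1 + 25/1.5 = 17.667.
Overall M = m_obj x M_eye = (-10.000)(17.667) = -176.67.
|M| = 176.67.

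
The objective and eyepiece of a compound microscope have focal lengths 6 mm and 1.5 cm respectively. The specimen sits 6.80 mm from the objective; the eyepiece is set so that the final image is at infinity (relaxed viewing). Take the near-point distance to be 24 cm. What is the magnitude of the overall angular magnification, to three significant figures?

Convert to cm: f_obj = 6 mm = 0.6 cm; d_o = 6.80 mm = 0.68 cm.
Objective: 1/d_i = 1/f_obj - 1/d_o = 1/0.6 - 1/0.68 = 0.19608 cm^-1, so d_i = 5.100 cm.
m_obj = -d_i/d_o = -5.100/0.68 = -7.500.
Eyepiece angular magnification (image at infinity): M_eye = D/f_e = 24/1.5 = 16.000.
Overall M = m_obj x M_eye = (-7.500)(16.000) = -120.00.
|M| = 120.00.

120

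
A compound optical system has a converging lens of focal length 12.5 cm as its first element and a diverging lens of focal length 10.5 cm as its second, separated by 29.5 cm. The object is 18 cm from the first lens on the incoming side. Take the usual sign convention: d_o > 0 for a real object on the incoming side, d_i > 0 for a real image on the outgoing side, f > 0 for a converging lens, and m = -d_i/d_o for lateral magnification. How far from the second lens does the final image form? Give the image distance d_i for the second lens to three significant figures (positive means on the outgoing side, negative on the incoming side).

Lens 1: 1/d_i1 = 1/f_1 - 1/d_o1 = 1/12.5 - 1/18 = 0.02444 cm^-1, so d_i1 = 40.909 cm.
Since 40.909 cm > 29.5 cm, the first image lies past the second lens and serves as a virtual object: d_o2 = L - d_i1 = -11.409 cm.
Lens 2: 1/d_i2 = 1/f_2 - 1/d_o2 = 1/(-10.5) - 1/(-11.409) = -0.00759 cm^-1, so d_i2 = -131.775 cm.

-132 cm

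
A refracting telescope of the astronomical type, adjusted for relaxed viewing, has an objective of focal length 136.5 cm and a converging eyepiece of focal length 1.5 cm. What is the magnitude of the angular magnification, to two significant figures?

91

|M| = f_obj/|f_eye| = 136.5/1.5 = 91.000.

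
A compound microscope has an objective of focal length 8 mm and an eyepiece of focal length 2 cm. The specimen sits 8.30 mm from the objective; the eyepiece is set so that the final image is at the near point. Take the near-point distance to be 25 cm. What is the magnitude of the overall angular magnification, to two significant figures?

Convert to cm: f_obj = 8 mm = 0.8 cm; d_o = 8.30 mm = 0.83 cm.
Objective: 1/d_i = 1/f_obj - 1/d_o = 1/0.8 - 1/0.83 = 0.04518 cm^-1, so d_i = 22.133 cm.
m_obj = -d_i/d_o = -22.133/0.83 = -26.667.
Eyepiece angular magnification (image at near point): M_eye = 1 + D/f_e = 1 + 25/2 = 13.500.
Overall M = m_obj x M_eye = (-26.667)(13.500) = -360.00.
|M| = 360.00.

360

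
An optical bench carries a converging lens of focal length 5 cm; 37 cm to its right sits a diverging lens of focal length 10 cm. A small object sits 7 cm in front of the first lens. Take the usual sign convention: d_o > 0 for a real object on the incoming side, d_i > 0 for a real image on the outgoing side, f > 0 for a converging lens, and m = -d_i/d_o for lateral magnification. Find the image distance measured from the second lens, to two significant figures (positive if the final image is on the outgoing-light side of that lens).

-6.6 cm

First lens: d_i1 = 1/(1/5 - 1/7) = 17.500 cm.
Object distance for lens 2: d_o2 = 37 - 17.500 = 19.500 cm.
Second lens: d_i2 = 1/(1/(-10) - 1/(19.500)) = -6.610 cm.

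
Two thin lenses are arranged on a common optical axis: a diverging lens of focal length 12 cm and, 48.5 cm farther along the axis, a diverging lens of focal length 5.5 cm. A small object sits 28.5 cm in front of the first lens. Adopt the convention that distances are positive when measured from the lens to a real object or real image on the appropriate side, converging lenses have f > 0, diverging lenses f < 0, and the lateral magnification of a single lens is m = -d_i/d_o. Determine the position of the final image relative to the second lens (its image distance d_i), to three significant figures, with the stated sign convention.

Applying the thin-lens equation to the first lens, 1/(-12) = 1/28.5 + 1/d_i1, which gives d_i1 = -8.444 cm.
With d_i1 < 0 the first image is virtual and lies on the object side; the object distance for lens 2 is d_o2 = 48.5 - (-8.444) = 56.944 cm.
Applying the thin-lens equation again with f_2 = -5.5 cm and d_o2 = 56.944 cm gives d_i2 = -5.016 cm.

-5.02 cm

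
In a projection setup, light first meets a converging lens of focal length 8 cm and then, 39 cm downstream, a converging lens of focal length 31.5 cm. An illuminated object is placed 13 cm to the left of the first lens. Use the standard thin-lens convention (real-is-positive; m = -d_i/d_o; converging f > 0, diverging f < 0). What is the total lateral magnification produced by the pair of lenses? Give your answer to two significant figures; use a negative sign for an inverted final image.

-3.8

Applying the thin-lens equation to the first lens, 1/8 = 1/13 + 1/d_i1, which gives d_i1 = 20.800 cm.
Its lateral magnification is m_1 = -d_i1/d_o1 = -(20.800)/13 = -1.6000.
Object distance for lens 2: d_o2 = 39 - 20.800 = 18.200 cm.
Applying the thin-lens equation again with f_2 = 31.5 cm and d_o2 = 18.200 cm gives d_i2 = -43.105 cm.
m_2 = -(-43.105)/(18.200) = 2.3684.
The system's lateral magnification is m_1 m_2 = (-1.6000)(2.3684) = -3.7895.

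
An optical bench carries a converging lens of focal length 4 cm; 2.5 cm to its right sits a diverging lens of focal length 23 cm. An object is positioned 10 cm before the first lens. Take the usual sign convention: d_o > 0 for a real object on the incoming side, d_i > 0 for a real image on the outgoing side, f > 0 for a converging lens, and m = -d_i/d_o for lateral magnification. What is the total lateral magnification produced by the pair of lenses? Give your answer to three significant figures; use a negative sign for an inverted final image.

Applying the thin-lens equation to the first lens, 1/4 = 1/10 + 1/d_i1, which gives d_i1 = 6.667 cm.
Its lateral magnification is m_1 = -d_i1/d_o1 = -(6.667)/10 = -0.6667.
This image would form 6.667 cm past lens 1, i.e. 4.167 cm beyond lens 2, so it is a virtual object for lens 2: d_o2 = 2.5 - 6.667 = -4.167 cm.
Applying the thin-lens equation again with f_2 = -23 cm and d_o2 = -4.167 cm gives d_i2 = 5.088 cm.
m_2 = -(5.088)/(-4.167) = 1.2212.
Total m = m_1 x m_2 = (-0.6667)(1.2212) = -0.8142.

-0.814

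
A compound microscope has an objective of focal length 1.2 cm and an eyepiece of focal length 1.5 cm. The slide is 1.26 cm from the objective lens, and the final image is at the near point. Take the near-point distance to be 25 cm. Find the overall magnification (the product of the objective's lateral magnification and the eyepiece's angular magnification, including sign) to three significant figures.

-353

Objective: 1/d_i = 1/f_obj - 1/d_o = 1/1.2 - 1/1.26 = 0.03968 cm^-1, so d_i = 25.200 cm.
m_obj = -d_i/d_o = -25.200/1.26 = -20.000.
Eyepiece angular magnification (image at near point): M_eye = 1 + D/f_e = 1 + 25/1.5 = 17.667.
Overall M = m_obj x M_eye = (-20.000)(17.667) = -353.33.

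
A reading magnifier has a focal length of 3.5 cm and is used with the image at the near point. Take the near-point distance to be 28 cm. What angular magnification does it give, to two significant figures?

9.0

M = 1 + D/f = 1 + 28/3.5 = 9.000.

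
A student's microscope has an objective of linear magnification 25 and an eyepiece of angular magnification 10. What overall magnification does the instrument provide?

250

The overall magnification of a compound microscope is the product of the objective and eyepiece magnifications:
M = M_obj x M_eye = 25 x 10 = 250.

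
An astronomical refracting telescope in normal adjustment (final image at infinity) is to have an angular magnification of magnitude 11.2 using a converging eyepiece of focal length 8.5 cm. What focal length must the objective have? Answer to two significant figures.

95 cm

|M| = f_obj/|f_eye|, so f_obj = |M| x |f_eye| = 11.2 x 8.5 = 95.200 cm.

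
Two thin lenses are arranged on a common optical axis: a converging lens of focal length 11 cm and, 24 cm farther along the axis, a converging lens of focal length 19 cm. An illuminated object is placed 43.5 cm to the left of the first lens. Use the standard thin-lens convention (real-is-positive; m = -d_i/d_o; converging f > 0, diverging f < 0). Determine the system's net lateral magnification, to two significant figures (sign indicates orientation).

-0.66

Applying the thin-lens equation to the first lens, 1/11 = 1/43.5 + 1/d_i1, which gives d_i1 = 14.723 cm.
Its lateral magnification is m_1 = -d_i1/d_o1 = -(14.723)/43.5 = -0.3385.
That image sits 9.277 cm in front of the second lens, so d_o2 = 9.277 cm.
Applying the thin-lens equation again with f_2 = 19 cm and d_o2 = 9.277 cm gives d_i2 = -18.128 cm.
m_2 = -(-18.128)/(9.277) = 1.9541.
The system's lateral magnification is m_1 m_2 = (-0.3385)(1.9541) = -0.6614.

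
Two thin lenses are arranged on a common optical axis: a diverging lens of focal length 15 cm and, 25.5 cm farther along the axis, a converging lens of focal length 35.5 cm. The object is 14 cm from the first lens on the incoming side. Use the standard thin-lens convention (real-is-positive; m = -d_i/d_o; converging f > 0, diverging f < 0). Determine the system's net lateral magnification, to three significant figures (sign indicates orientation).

6.66

Applying the thin-lens equation to the first lens, 1/(-15) = 1/14 + 1/d_i1, which gives d_i1 = -7.241 cm.
Its lateral magnification is m_1 = -d_i1/d_o1 = -(-7.241)/14 = 0.5172.
With d_i1 < 0 the first image is virtual and lies on the object side; the object distance for lens 2 is d_o2 = 25.5 - (-7.241) = 32.741 cm.
Applying the thin-lens equation again with f_2 = 35.5 cm and d_o2 = 32.741 cm gives d_i2 = -421.341 cm.
m_2 = -(-421.341)/(32.741) = 12.8687.
Overall magnification: m = m_1 m_2 = 6.6562.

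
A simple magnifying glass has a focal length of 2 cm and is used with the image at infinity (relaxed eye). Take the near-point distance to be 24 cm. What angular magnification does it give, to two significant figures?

12

M = D/f = 24/2 = 12.000.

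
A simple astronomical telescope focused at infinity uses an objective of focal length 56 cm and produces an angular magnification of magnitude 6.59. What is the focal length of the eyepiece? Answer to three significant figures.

|M| = f_obj/f_eye, so f_eye = f_obj/|M| = 56/6.59 = 8.498 cm.

8.50 cm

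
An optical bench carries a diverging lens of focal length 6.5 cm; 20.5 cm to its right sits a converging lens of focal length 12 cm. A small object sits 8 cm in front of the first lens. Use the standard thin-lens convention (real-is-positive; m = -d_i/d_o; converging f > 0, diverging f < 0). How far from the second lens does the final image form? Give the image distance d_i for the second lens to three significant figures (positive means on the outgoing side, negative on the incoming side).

23.9 cm

Applying the thin-lens equation to the first lens, 1/(-6.5) = 1/8 + 1/d_i1, which gives d_i1 = -3.586 cm.
With d_i1 < 0 the first image is virtual and lies on the object side; the object distance for lens 2 is d_o2 = 20.5 - (-3.586) = 24.086 cm.
Applying the thin-lens equation again with f_2 = 12 cm and d_o2 = 24.086 cm gives d_i2 = 23.914 cm.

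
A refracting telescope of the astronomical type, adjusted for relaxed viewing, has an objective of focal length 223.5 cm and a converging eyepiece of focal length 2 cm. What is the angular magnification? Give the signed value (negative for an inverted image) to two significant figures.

-110

M = -f_obj/f_eye = -223.5/(2) = -111.750.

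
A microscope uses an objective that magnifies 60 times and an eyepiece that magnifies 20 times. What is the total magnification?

1200

The overall magnification of a compound microscope is the product of the objective and eyepiece magnifications:
M = M_obj x M_eye = 60 x 20 = 1200.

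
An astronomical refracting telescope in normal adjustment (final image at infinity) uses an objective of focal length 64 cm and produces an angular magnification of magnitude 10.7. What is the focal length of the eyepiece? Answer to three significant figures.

|M| = f_obj/f_eye, so f_eye = f_obj/|M| = 64/10.7 = 5.981 cm.

5.98 cm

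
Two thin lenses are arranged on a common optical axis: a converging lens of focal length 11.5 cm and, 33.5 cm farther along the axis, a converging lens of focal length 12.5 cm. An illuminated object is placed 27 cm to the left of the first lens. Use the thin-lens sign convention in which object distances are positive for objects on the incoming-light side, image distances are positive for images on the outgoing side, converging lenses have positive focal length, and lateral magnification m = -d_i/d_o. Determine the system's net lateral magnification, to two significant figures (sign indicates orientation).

First lens: d_i1 = 1/(1/11.5 - 1/27) = 20.032 cm.
m_1 = -(20.032)/27 = -0.7419.
The intermediate image is 20.032 cm to the right of lens 1, so d_o2 = L - d_i1 = 33.5 - 20.032 = 13.468 cm.
Second lens: d_i2 = 1/(1/12.5 - 1/(13.468)) = 173.958 cm.
m_2 = -(173.958)/(13.468) = -12.9167.
The system's lateral magnification is m_1 m_2 = (-0.7419)(-12.9167) = 9.5833.

9.6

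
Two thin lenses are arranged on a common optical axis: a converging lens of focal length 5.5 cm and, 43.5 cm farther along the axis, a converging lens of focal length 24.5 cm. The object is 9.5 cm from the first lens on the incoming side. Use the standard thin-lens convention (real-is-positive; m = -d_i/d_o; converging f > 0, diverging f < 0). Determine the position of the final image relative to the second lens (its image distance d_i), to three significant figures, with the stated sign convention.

126 cm

Applying the thin-lens equation to the first lens, 1/5.5 = 1/9.5 + 1/d_i1, which gives d_i1 = 13.062 cm.
The intermediate image is 13.062 cm to the right of lens 1, so d_o2 = L - d_i1 = 43.5 - 13.062 = 30.438 cm.
Applying the thin-lens equation again with f_2 = 24.5 cm and d_o2 = 30.438 cm gives d_i2 = 125.595 cm.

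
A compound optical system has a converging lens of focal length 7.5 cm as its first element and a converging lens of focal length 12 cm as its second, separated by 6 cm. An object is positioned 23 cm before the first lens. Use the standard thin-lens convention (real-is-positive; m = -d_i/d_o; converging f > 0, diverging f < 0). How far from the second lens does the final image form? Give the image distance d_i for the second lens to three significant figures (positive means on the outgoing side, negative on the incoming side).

3.59 cm

First lens: d_i1 = 1/(1/7.5 - 1/23) = 11.129 cm.
This image would form 11.129 cm past lens 1, i.e. 5.129 cm beyond lens 2, so it is a virtual object for lens 2: d_o2 = 6 - 11.129 = -5.129 cm.
Second lens: d_i2 = 1/(1/12 - 1/(-5.129)) = 3.593 cm.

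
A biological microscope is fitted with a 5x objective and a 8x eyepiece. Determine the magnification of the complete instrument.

The overall magnification of a compound microscope is the product of the objective and eyepiece magnifications:
M = M_obj x M_eye = 5 x 8 = 40.

40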